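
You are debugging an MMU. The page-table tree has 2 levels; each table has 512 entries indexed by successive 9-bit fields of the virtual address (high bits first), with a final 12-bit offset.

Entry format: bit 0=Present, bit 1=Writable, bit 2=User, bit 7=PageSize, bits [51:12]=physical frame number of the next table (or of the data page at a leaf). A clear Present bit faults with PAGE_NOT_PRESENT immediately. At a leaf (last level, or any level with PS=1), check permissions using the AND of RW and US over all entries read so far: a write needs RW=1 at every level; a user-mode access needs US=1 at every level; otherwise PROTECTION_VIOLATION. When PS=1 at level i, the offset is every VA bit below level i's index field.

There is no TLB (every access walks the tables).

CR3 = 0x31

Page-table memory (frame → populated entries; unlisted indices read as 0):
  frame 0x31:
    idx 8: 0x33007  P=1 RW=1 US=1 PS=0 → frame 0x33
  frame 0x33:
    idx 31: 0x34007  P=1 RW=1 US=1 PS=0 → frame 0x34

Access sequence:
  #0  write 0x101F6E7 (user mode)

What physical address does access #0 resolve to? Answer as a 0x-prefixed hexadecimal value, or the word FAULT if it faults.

Trace:
#0 VA=0x101F6E7 (w,user):
  [0] read 0x31 idx=8: raw=0x33007 flags P=1 W=1 U=1 S=0
  [1] read 0x33 idx=31: raw=0x34007 flags P=1 W=1 U=1 S=0
  ✓ 0x346E7  — 2 lookups

Access #0 PA: 0x346E7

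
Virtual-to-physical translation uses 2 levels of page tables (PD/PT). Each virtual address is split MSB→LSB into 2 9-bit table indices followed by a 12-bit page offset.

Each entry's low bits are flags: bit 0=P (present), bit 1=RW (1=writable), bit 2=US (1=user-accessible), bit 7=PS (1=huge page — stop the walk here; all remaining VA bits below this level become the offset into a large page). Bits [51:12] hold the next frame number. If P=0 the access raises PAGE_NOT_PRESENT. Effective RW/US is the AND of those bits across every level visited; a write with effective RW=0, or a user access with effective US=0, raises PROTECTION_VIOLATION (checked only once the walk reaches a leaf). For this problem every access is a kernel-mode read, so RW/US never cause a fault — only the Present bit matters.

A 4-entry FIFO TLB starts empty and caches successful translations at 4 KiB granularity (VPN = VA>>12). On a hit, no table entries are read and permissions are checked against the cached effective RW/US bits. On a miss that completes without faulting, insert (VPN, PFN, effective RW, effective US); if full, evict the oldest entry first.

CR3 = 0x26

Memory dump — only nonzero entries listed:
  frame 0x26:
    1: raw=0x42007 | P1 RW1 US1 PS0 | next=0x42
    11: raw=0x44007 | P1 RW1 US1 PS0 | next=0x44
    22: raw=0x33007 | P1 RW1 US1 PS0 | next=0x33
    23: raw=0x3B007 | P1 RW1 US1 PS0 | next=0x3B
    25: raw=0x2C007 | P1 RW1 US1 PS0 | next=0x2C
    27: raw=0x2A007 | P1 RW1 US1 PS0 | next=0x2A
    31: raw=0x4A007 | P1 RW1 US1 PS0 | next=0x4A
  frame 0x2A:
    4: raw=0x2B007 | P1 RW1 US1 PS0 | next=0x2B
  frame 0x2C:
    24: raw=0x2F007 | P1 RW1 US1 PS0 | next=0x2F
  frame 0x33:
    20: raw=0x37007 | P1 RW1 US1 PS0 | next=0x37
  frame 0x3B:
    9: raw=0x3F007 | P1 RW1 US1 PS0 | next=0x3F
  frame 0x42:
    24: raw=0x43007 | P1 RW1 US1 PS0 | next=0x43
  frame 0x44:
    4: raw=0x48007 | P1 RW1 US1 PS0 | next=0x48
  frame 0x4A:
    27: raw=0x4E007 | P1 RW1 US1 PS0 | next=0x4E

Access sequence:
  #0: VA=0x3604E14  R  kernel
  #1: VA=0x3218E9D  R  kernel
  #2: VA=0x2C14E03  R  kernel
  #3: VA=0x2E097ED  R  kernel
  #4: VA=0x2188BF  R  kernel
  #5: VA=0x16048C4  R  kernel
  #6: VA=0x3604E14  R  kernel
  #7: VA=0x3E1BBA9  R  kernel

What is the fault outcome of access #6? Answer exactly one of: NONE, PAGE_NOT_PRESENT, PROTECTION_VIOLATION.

Trace:
#0 VA=0x3604E14 (r,kernel):
  L0: frame=0x26 idx=27 entry=0x2A007 [P=1 RW=1 US=1 PS=0]
  L1: frame=0x2A idx=4 entry=0x2B007 [P=1 RW=1 US=1 PS=0]
  → PA=0x2BE14  (2 entries read)
#1 VA=0x3218E9D (r,kernel):
  L0: frame=0x26 idx=25 entry=0x2C007 [P=1 RW=1 US=1 PS=0]
  L1: frame=0x2C idx=24 entry=0x2F007 [P=1 RW=1 US=1 PS=0]
  → PA=0x2FE9D  (2 entries read)
#2 VA=0x2C14E03 (r,kernel):
  L0: frame=0x26 idx=22 entry=0x33007 [P=1 RW=1 US=1 PS=0]
  L1: frame=0x33 idx=20 entry=0x37007 [P=1 RW=1 US=1 PS=0]
  → PA=0x37E03  (2 entries read)
#3 VA=0x2E097ED (r,kernel):
  L0: frame=0x26 idx=23 entry=0x3B007 [P=1 RW=1 US=1 PS=0]
  L1: frame=0x3B idx=9 entry=0x3F007 [P=1 RW=1 US=1 PS=0]
  → PA=0x3F7ED  (2 entries read)
#4 VA=0x2188BF (r,kernel):
  L0: frame=0x26 idx=1 entry=0x42007 [P=1 RW=1 US=1 PS=0]
  L1: frame=0x42 idx=24 entry=0x43007 [P=1 RW=1 US=1 PS=0]
  → PA=0x438BF  (2 entries read)
#5 VA=0x16048C4 (r,kernel):
  L0: frame=0x26 idx=11 entry=0x44007 [P=1 RW=1 US=1 PS=0]
  L1: frame=0x44 idx=4 entry=0x48007 [P=1 RW=1 US=1 PS=0]
  → PA=0x488C4  (2 entries read)
#6 VA=0x3604E14 (r,kernel):
  L0: frame=0x26 idx=27 entry=0x2A007 [P=1 RW=1 US=1 PS=0]
  L1: frame=0x2A idx=4 entry=0x2B007 [P=1 RW=1 US=1 PS=0]
  → PA=0x2BE14  (2 entries read)
#7 VA=0x3E1BBA9 (r,kernel):
  L0: frame=0x26 idx=31 entry=0x4A007 [P=1 RW=1 US=1 PS=0]
  L1: frame=0x4A idx=27 entry=0x4E007 [P=1 RW=1 US=1 PS=0]
  → PA=0x4EBA9  (2 entries read)

Access #6 fault: NONE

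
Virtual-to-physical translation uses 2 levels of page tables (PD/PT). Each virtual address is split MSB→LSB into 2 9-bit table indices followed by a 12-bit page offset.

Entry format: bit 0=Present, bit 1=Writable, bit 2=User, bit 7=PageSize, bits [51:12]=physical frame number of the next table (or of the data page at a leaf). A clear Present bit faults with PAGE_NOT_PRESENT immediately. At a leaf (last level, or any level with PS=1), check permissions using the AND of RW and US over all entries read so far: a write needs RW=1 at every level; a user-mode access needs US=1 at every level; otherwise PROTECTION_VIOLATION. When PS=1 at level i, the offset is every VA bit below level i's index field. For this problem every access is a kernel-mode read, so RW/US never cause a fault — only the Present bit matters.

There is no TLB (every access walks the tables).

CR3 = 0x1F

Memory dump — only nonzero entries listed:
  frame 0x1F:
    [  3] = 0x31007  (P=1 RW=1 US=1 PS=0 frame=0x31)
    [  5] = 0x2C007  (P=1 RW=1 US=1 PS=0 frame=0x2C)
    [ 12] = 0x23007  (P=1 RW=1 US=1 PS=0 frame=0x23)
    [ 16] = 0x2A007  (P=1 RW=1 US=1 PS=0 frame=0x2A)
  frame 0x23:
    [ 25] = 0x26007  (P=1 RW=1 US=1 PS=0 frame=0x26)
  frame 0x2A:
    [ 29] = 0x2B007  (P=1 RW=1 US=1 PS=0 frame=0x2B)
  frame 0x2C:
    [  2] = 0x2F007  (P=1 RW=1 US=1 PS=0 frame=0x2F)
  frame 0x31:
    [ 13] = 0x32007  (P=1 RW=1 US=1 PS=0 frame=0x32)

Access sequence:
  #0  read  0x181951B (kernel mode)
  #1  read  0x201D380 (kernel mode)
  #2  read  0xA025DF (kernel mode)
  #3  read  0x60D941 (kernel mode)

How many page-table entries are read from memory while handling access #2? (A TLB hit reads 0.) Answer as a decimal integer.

Per-access translation:
#0 VA=0x181951B (r,kernel):
  [0] read 0x1F idx=12: raw=0x23007 flags P=1 W=1 U=1 S=0
  [1] read 0x23 idx=25: raw=0x26007 flags P=1 W=1 U=1 S=0
  → PA=0x2651B  (2 entries read)
#1 VA=0x201D380 (r,kernel):
  [0] read 0x1F idx=16: raw=0x2A007 flags P=1 W=1 U=1 S=0
  [1] read 0x2A idx=29: raw=0x2B007 flags P=1 W=1 U=1 S=0
  → PA=0x2B380  (2 entries read)
#2 VA=0xA025DF (r,kernel):
  [0] read 0x1F idx=5: raw=0x2C007 flags P=1 W=1 U=1 S=0
  [1] read 0x2C idx=2: raw=0x2F007 flags P=1 W=1 U=1 S=0
  → PA=0x2F5DF  (2 entries read)
#3 VA=0x60D941 (r,kernel):
  [0] read 0x1F idx=3: raw=0x31007 flags P=1 W=1 U=1 S=0
  [1] read 0x31 idx=13: raw=0x32007 flags P=1 W=1 U=1 S=0
  → PA=0x32941  (2 entries read)

Entries read for #2: 2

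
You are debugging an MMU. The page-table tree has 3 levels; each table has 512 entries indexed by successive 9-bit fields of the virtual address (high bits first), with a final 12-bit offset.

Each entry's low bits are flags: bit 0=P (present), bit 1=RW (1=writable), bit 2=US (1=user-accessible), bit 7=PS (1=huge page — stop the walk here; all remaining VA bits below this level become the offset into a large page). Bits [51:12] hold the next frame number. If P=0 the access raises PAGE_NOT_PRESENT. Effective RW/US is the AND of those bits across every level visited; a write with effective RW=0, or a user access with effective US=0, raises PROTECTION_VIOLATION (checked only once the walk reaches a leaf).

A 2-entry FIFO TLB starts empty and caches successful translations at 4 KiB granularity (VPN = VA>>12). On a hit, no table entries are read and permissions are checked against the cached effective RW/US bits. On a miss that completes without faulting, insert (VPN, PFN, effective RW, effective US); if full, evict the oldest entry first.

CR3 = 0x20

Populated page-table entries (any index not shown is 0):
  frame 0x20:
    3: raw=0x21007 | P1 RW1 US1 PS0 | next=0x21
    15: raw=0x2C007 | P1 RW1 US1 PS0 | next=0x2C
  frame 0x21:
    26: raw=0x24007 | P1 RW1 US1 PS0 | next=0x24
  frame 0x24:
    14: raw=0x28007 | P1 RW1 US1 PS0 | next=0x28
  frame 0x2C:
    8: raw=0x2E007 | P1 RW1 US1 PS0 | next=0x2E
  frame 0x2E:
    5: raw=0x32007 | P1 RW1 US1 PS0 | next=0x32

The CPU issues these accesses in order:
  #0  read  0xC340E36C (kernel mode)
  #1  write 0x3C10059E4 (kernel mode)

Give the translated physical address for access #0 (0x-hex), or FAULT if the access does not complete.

Trace:
#0 VA=0xC340E36C (r,kernel):
  L0 @0x20[3] → 0x21007  P=1,RW=1,US=1,PS=0
  L1 @0x21[26] → 0x24007  P=1,RW=1,US=1,PS=0
  L2 @0x24[14] → 0x28007  P=1,RW=1,US=1,PS=0
  ⇒ phys 0x2836C  [3 reads]
#1 VA=0x3C10059E4 (w,kernel):
  L0 @0x20[15] → 0x2C007  P=1,RW=1,US=1,PS=0
  L1 @0x2C[8] → 0x2E007  P=1,RW=1,US=1,PS=0
  L2 @0x2E[5] → 0x32007  P=1,RW=1,US=1,PS=0
  ⇒ phys 0x329E4  [3 reads]

Access #0 PA: 0x2836C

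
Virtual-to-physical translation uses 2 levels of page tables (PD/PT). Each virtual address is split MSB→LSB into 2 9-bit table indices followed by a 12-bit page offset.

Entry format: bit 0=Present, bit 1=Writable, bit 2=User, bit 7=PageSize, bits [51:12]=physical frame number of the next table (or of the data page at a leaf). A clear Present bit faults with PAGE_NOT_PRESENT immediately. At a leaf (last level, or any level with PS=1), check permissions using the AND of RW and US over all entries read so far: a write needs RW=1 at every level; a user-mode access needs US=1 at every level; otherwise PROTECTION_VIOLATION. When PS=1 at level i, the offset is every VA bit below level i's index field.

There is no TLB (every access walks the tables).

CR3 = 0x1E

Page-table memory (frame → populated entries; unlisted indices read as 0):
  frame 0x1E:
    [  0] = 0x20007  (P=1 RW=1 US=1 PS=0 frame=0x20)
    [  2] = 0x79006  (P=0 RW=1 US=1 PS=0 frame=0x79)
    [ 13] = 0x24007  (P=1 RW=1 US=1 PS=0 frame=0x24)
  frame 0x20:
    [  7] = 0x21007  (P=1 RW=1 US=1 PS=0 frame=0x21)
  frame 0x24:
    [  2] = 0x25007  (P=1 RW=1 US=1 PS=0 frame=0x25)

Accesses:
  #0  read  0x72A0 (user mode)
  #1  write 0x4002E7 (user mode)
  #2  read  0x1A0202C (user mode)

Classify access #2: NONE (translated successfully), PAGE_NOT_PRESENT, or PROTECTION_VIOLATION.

Per-access translation:
#0 VA=0x72A0 (r,user):
  [0] read 0x1E idx=0: raw=0x20007 flags P=1 W=1 U=1 S=0
  [1] read 0x20 idx=7: raw=0x21007 flags P=1 W=1 U=1 S=0
  ⇒ phys 0x212A0  [2 reads]
#1 VA=0x4002E7 (w,user):
  [0] read 0x1E idx=2: raw=0x79006 flags P=0 W=1 U=1 S=0
  → PAGE_NOT_PRESENT  (1 entries read)
#2 VA=0x1A0202C (r,user):
  [0] read 0x1E idx=13: raw=0x24007 flags P=1 W=1 U=1 S=0
  [1] read 0x24 idx=2: raw=0x25007 flags P=1 W=1 U=1 S=0
  ⇒ phys 0x2502C  [2 reads]

Access #2 fault: NONE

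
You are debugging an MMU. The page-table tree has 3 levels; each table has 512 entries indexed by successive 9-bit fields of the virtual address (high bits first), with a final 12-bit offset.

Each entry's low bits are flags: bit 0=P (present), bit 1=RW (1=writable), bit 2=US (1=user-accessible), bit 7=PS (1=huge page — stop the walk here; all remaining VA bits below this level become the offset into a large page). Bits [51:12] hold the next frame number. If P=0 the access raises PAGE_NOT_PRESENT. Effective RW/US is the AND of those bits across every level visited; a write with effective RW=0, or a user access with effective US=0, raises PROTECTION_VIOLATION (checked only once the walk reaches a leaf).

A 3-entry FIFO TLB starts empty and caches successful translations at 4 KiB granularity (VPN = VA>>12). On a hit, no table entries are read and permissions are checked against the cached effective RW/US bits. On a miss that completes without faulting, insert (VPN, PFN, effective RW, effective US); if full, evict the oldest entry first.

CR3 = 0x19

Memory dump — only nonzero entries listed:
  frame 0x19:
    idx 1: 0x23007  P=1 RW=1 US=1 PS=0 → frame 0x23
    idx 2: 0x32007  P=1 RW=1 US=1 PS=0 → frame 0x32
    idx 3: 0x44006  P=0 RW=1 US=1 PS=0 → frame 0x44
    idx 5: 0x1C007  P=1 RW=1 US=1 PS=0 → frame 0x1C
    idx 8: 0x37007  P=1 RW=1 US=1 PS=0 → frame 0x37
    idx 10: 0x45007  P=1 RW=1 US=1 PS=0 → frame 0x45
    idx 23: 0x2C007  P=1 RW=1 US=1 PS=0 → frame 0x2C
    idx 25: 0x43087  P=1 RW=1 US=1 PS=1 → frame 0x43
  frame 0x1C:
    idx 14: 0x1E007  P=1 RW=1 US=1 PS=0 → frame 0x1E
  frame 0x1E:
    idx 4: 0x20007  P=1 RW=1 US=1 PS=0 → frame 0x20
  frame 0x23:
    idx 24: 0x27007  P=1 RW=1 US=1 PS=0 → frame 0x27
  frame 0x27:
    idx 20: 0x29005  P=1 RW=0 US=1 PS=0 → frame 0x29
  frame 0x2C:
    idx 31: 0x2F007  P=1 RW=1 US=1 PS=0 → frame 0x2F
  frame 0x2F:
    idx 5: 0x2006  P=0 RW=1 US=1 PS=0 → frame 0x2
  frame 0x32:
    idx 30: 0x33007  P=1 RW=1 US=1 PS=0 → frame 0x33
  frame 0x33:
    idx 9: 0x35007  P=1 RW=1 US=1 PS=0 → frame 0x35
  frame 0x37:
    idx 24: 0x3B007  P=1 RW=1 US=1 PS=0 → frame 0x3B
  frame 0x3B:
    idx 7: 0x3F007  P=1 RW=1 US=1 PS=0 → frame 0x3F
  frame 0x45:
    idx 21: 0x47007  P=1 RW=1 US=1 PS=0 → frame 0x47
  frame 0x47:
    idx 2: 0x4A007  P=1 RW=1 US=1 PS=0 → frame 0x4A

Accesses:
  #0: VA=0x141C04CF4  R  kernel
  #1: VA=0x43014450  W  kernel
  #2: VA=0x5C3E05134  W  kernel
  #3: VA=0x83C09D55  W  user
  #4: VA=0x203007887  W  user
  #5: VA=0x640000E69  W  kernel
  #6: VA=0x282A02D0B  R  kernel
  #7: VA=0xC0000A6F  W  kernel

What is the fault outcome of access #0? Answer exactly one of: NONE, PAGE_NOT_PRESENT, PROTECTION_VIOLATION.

Per-access translation:
#0 VA=0x141C04CF4 (r,kernel):
  [0] read 0x19 idx=5: raw=0x1C007 flags P=1 W=1 U=1 S=0
  [1] read 0x1C idx=14: raw=0x1E007 flags P=1 W=1 U=1 S=0
  [2] read 0x1E idx=4: raw=0x20007 flags P=1 W=1 U=1 S=0
  ✓ 0x20CF4  — 3 lookups
#1 VA=0x43014450 (w,kernel):
  [0] read 0x19 idx=1: raw=0x23007 flags P=1 W=1 U=1 S=0
  [1] read 0x23 idx=24: raw=0x27007 flags P=1 W=1 U=1 S=0
  [2] read 0x27 idx=20: raw=0x29005 flags P=1 W=0 U=1 S=0
  ✗ PROTECTION_VIOLATION  [3 reads]
#2 VA=0x5C3E05134 (w,kernel):
  [0] read 0x19 idx=23: raw=0x2C007 flags P=1 W=1 U=1 S=0
  [1] read 0x2C idx=31: raw=0x2F007 flags P=1 W=1 U=1 S=0
  [2] read 0x2F idx=5: raw=0x2006 flags P=0 W=1 U=1 S=0
  ✗ PAGE_NOT_PRESENT  [3 reads]
#3 VA=0x83C09D55 (w,user):
  [0] read 0x19 idx=2: raw=0x32007 flags P=1 W=1 U=1 S=0
  [1] read 0x32 idx=30: raw=0x33007 flags P=1 W=1 U=1 S=0
  [2] read 0x33 idx=9: raw=0x35007 flags P=1 W=1 U=1 S=0
  ✓ 0x35D55  — 3 lookups
#4 VA=0x203007887 (w,user):
  [0] read 0x19 idx=8: raw=0x37007 flags P=1 W=1 U=1 S=0
  [1] read 0x37 idx=24: raw=0x3B007 flags P=1 W=1 U=1 S=0
  [2] read 0x3B idx=7: raw=0x3F007 flags P=1 W=1 U=1 S=0
  ✓ 0x3F887  — 3 lookups
#5 VA=0x640000E69 (w,kernel):
  [0] read 0x19 idx=25: raw=0x43087 flags P=1 W=1 U=1 S=1
  ✓ 0x43E69 (huge @L0)  — 1 lookups
#6 VA=0x282A02D0B (r,kernel):
  [0] read 0x19 idx=10: raw=0x45007 flags P=1 W=1 U=1 S=0
  [1] read 0x45 idx=21: raw=0x47007 flags P=1 W=1 U=1 S=0
  [2] read 0x47 idx=2: raw=0x4A007 flags P=1 W=1 U=1 S=0
  ✓ 0x4AD0B  — 3 lookups
#7 VA=0xC0000A6F (w,kernel):
  [0] read 0x19 idx=3: raw=0x44006 flags P=0 W=1 U=1 S=0
  ✗ PAGE_NOT_PRESENT  [1 reads]

Access #0 fault: NONE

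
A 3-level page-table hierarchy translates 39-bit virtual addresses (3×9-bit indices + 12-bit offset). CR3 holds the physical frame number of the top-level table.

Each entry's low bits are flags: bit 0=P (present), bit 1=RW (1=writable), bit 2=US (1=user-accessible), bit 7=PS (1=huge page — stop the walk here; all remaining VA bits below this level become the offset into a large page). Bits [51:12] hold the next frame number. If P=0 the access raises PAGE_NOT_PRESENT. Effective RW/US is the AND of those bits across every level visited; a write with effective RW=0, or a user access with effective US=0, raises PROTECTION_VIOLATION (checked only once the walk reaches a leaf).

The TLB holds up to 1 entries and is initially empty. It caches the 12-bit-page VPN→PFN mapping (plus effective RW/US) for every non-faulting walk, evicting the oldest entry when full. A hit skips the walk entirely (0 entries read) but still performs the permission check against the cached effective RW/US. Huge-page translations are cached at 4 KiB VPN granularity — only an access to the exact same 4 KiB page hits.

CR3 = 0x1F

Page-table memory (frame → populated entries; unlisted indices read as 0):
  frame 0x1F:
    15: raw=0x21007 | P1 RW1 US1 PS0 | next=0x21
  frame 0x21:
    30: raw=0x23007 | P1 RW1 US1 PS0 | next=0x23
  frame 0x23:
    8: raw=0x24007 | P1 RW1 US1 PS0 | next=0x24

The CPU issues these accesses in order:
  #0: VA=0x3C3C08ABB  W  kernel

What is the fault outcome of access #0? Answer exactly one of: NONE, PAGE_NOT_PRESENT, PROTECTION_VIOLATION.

Per-access translation:
#0 VA=0x3C3C08ABB (w,kernel):
  L0 @0x1F[15] → 0x21007  P=1,RW=1,US=1,PS=0
  L1 @0x21[30] → 0x23007  P=1,RW=1,US=1,PS=0
  L2 @0x23[8] → 0x24007  P=1,RW=1,US=1,PS=0
  ✓ 0x24ABB  — 3 lookups

Access #0 fault: NONE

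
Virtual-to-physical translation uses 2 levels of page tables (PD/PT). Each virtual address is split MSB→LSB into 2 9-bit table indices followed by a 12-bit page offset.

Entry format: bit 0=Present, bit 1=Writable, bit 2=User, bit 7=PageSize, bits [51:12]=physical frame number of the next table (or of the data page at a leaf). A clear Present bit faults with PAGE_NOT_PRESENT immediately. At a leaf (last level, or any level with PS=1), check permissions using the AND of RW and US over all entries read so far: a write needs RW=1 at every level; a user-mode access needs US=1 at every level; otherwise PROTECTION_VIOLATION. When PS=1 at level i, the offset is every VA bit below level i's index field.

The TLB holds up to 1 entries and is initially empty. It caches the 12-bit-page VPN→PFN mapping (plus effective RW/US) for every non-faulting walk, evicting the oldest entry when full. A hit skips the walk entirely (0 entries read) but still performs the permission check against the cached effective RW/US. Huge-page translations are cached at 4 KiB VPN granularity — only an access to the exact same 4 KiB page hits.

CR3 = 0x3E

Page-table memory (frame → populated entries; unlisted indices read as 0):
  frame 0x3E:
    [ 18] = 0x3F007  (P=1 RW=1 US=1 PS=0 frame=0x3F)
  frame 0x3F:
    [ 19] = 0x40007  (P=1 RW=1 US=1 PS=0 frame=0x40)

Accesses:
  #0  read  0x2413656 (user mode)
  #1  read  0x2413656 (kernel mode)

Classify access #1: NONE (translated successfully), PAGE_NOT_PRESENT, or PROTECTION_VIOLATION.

Walk each access:
#0 VA=0x2413656 (r,user):
  L0: frame=0x3E idx=18 entry=0x3F007 [P=1 RW=1 US=1 PS=0]
  L1: frame=0x3F idx=19 entry=0x40007 [P=1 RW=1 US=1 PS=0]
  → PA=0x40656  (2 entries read)
#1 VA=0x2413656 (r,kernel):
  TLB hit vpn=0x2413 → PA=0x40656

Access #1 fault: NONE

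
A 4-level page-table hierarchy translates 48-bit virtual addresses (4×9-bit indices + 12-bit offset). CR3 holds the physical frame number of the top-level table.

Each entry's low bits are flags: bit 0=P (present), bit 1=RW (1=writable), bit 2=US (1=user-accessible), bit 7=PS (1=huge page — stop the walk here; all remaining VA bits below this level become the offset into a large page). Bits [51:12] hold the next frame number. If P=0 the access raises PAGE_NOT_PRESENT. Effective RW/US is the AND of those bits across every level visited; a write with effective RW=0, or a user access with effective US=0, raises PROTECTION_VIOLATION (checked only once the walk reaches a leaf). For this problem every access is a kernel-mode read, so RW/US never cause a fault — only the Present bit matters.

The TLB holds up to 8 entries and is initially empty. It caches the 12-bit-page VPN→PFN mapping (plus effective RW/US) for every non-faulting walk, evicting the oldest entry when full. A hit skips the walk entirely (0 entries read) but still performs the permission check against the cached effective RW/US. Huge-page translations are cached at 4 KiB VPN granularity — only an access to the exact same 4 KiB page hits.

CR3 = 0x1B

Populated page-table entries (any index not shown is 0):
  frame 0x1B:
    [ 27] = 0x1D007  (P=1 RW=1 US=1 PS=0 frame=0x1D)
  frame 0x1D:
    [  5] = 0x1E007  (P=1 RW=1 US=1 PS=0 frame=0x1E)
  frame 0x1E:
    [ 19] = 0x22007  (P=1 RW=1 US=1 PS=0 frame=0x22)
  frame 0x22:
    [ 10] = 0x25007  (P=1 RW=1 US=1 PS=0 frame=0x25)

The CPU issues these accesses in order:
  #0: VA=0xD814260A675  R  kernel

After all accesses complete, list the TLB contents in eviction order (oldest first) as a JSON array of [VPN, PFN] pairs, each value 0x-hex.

Walk each access:
#0 VA=0xD814260A675 (r,kernel):
  [0] read 0x1B idx=27: raw=0x1D007 flags P=1 W=1 U=1 S=0
  [1] read 0x1D idx=5: raw=0x1E007 flags P=1 W=1 U=1 S=0
  [2] read 0x1E idx=19: raw=0x22007 flags P=1 W=1 U=1 S=0
  [3] read 0x22 idx=10: raw=0x25007 flags P=1 W=1 U=1 S=0
  ⇒ phys 0x25675  [4 reads]

TLB: [["0xD814260A", "0x25"]]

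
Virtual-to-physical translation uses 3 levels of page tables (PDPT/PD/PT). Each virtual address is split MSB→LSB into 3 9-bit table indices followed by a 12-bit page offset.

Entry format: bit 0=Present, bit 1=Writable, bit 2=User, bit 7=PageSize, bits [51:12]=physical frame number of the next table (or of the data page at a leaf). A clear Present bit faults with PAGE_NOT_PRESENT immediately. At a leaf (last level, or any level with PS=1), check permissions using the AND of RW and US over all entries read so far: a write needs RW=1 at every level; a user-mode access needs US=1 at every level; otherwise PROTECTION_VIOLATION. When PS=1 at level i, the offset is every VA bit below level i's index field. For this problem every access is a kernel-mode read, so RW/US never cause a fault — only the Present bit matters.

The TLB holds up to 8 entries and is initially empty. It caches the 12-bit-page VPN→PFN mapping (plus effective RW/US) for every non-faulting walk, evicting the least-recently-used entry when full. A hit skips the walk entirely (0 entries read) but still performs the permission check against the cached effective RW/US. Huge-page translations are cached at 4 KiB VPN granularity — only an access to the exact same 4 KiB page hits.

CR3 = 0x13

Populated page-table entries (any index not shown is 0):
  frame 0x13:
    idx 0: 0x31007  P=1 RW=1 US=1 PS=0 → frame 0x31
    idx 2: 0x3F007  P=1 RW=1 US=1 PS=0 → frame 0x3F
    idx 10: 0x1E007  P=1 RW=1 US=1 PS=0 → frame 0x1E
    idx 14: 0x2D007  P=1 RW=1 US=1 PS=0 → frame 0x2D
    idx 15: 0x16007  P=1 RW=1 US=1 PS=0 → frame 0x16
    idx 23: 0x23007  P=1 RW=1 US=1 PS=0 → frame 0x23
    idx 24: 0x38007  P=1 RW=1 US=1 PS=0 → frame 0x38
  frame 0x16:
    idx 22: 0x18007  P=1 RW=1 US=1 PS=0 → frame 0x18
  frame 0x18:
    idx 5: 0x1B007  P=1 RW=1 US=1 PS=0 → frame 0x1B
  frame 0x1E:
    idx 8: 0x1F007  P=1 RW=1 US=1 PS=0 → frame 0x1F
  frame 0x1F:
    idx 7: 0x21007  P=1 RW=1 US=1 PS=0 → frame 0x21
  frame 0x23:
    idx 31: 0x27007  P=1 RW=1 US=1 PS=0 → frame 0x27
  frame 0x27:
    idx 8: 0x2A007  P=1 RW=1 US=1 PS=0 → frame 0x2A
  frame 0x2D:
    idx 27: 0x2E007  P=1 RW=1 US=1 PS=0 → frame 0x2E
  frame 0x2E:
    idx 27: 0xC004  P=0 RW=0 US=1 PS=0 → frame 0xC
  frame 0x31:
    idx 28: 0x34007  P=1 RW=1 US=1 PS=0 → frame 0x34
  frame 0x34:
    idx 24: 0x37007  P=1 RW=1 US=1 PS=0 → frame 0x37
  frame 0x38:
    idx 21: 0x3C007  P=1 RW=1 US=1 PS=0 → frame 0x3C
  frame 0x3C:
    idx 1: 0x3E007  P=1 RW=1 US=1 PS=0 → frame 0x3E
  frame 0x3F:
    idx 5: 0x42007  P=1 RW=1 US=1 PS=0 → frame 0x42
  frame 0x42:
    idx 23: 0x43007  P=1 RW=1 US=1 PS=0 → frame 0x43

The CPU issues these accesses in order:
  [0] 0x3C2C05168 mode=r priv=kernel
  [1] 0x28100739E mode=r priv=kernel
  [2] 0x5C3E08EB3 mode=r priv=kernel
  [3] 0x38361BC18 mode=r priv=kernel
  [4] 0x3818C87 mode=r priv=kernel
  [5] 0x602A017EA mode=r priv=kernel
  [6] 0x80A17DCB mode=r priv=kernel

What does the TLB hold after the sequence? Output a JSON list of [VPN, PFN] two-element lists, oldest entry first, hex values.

Walk each access:
#0 VA=0x3C2C05168 (r,kernel):
  L0: frame=0x13 idx=15 entry=0x16007 [P=1 RW=1 US=1 PS=0]
  L1: frame=0x16 idx=22 entry=0x18007 [P=1 RW=1 US=1 PS=0]
  L2: frame=0x18 idx=5 entry=0x1B007 [P=1 RW=1 US=1 PS=0]
  → PA=0x1B168  (3 entries read)
#1 VA=0x28100739E (r,kernel):
  L0: frame=0x13 idx=10 entry=0x1E007 [P=1 RW=1 US=1 PS=0]
  L1: frame=0x1E idx=8 entry=0x1F007 [P=1 RW=1 US=1 PS=0]
  L2: frame=0x1F idx=7 entry=0x21007 [P=1 RW=1 US=1 PS=0]
  → PA=0x2139E  (3 entries read)
#2 VA=0x5C3E08EB3 (r,kernel):
  L0: frame=0x13 idx=23 entry=0x23007 [P=1 RW=1 US=1 PS=0]
  L1: frame=0x23 idx=31 entry=0x27007 [P=1 RW=1 US=1 PS=0]
  L2: frame=0x27 idx=8 entry=0x2A007 [P=1 RW=1 US=1 PS=0]
  → PA=0x2AEB3  (3 entries read)
#3 VA=0x38361BC18 (r,kernel):
  L0: frame=0x13 idx=14 entry=0x2D007 [P=1 RW=1 US=1 PS=0]
  L1: frame=0x2D idx=27 entry=0x2E007 [P=1 RW=1 US=1 PS=0]
  L2: frame=0x2E idx=27 entry=0xC004 [P=0 RW=0 US=1 PS=0]
  → PAGE_NOT_PRESENT  (3 entries read)
#4 VA=0x3818C87 (r,kernel):
  L0: frame=0x13 idx=0 entry=0x31007 [P=1 RW=1 US=1 PS=0]
  L1: frame=0x31 idx=28 entry=0x34007 [P=1 RW=1 US=1 PS=0]
  L2: frame=0x34 idx=24 entry=0x37007 [P=1 RW=1 US=1 PS=0]
  → PA=0x37C87  (3 entries read)
#5 VA=0x602A017EA (r,kernel):
  L0: frame=0x13 idx=24 entry=0x38007 [P=1 RW=1 US=1 PS=0]
  L1: frame=0x38 idx=21 entry=0x3C007 [P=1 RW=1 US=1 PS=0]
  L2: frame=0x3C idx=1 entry=0x3E007 [P=1 RW=1 US=1 PS=0]
  → PA=0x3E7EA  (3 entries read)
#6 VA=0x80A17DCB (r,kernel):
  L0: frame=0x13 idx=2 entry=0x3F007 [P=1 RW=1 US=1 PS=0]
  L1: frame=0x3F idx=5 entry=0x42007 [P=1 RW=1 US=1 PS=0]
  L2: frame=0x42 idx=23 entry=0x43007 [P=1 RW=1 US=1 PS=0]
  → PA=0x43DCB  (3 entries read)

TLB: [["0x3C2C05", "0x1B"], ["0x281007", "0x21"], ["0x5C3E08", "0x2A"], ["0x3818", "0x37"], ["0x602A01", "0x3E"], ["0x80A17", "0x43"]]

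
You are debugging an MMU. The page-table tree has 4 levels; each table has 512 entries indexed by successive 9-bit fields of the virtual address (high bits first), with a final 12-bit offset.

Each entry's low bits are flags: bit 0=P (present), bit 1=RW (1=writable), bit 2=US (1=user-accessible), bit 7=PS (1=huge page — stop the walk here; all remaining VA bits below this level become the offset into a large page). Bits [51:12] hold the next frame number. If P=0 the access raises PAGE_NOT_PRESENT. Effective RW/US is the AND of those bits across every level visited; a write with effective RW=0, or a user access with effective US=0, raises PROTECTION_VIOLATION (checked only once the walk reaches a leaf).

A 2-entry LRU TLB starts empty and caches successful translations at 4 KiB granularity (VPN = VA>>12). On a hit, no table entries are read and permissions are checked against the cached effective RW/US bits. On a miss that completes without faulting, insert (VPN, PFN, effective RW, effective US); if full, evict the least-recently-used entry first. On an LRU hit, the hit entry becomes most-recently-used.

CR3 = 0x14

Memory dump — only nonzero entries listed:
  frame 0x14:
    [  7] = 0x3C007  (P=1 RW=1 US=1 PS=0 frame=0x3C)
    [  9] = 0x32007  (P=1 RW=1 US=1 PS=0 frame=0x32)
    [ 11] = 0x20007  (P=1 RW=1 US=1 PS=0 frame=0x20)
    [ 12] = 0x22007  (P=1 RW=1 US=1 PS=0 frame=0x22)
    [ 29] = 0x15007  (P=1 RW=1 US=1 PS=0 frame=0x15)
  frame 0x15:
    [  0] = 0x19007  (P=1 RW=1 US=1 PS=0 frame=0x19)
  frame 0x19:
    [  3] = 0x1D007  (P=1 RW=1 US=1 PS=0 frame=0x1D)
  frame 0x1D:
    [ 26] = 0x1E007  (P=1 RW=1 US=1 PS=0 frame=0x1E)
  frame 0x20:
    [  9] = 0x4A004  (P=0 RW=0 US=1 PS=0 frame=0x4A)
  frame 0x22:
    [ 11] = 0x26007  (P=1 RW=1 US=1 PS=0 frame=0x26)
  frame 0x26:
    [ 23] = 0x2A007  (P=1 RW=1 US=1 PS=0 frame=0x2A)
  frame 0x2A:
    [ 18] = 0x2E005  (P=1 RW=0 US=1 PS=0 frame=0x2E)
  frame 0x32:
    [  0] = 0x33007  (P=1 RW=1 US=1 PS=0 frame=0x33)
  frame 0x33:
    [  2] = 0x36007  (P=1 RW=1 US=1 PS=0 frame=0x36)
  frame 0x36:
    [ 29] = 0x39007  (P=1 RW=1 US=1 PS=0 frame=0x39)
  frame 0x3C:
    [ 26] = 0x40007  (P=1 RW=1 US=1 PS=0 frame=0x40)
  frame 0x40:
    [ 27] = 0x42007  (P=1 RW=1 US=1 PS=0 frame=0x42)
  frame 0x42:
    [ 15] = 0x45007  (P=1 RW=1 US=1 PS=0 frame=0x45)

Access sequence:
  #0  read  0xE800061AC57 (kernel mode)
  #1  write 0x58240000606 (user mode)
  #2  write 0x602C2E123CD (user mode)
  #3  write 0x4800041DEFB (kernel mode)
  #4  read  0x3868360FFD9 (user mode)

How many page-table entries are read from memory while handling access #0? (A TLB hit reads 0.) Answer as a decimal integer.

Trace:
#0 VA=0xE800061AC57 (r,kernel):
  L0: frame=0x14 idx=29 entry=0x15007 [P=1 RW=1 US=1 PS=0]
  L1: frame=0x15 idx=0 entry=0x19007 [P=1 RW=1 US=1 PS=0]
  L2: frame=0x19 idx=3 entry=0x1D007 [P=1 RW=1 US=1 PS=0]
  L3: frame=0x1D idx=26 entry=0x1E007 [P=1 RW=1 US=1 PS=0]
  → PA=0x1EC57  (4 entries read)
#1 VA=0x58240000606 (w,user):
  L0: frame=0x14 idx=11 entry=0x20007 [P=1 RW=1 US=1 PS=0]
  L1: frame=0x20 idx=9 entry=0x4A004 [P=0 RW=0 US=1 PS=0]
  → PAGE_NOT_PRESENT  (2 entries read)
#2 VA=0x602C2E123CD (w,user):
  L0: frame=0x14 idx=12 entry=0x22007 [P=1 RW=1 US=1 PS=0]
  L1: frame=0x22 idx=11 entry=0x26007 [P=1 RW=1 US=1 PS=0]
  L2: frame=0x26 idx=23 entry=0x2A007 [P=1 RW=1 US=1 PS=0]
  L3: frame=0x2A idx=18 entry=0x2E005 [P=1 RW=0 US=1 PS=0]
  → PROTECTION_VIOLATION  (4 entries read)
#3 VA=0x4800041DEFB (w,kernel):
  L0: frame=0x14 idx=9 entry=0x32007 [P=1 RW=1 US=1 PS=0]
  L1: frame=0x32 idx=0 entry=0x33007 [P=1 RW=1 US=1 PS=0]
  L2: frame=0x33 idx=2 entry=0x36007 [P=1 RW=1 US=1 PS=0]
  L3: frame=0x36 idx=29 entry=0x39007 [P=1 RW=1 US=1 PS=0]
  → PA=0x39EFB  (4 entries read)
#4 VA=0x3868360FFD9 (r,user):
  L0: frame=0x14 idx=7 entry=0x3C007 [P=1 RW=1 US=1 PS=0]
  L1: frame=0x3C idx=26 entry=0x40007 [P=1 RW=1 US=1 PS=0]
  L2: frame=0x40 idx=27 entry=0x42007 [P=1 RW=1 US=1 PS=0]
  L3: frame=0x42 idx=15 entry=0x45007 [P=1 RW=1 US=1 PS=0]
  → PA=0x45FD9  (4 entries read)

Entries read for #0: 4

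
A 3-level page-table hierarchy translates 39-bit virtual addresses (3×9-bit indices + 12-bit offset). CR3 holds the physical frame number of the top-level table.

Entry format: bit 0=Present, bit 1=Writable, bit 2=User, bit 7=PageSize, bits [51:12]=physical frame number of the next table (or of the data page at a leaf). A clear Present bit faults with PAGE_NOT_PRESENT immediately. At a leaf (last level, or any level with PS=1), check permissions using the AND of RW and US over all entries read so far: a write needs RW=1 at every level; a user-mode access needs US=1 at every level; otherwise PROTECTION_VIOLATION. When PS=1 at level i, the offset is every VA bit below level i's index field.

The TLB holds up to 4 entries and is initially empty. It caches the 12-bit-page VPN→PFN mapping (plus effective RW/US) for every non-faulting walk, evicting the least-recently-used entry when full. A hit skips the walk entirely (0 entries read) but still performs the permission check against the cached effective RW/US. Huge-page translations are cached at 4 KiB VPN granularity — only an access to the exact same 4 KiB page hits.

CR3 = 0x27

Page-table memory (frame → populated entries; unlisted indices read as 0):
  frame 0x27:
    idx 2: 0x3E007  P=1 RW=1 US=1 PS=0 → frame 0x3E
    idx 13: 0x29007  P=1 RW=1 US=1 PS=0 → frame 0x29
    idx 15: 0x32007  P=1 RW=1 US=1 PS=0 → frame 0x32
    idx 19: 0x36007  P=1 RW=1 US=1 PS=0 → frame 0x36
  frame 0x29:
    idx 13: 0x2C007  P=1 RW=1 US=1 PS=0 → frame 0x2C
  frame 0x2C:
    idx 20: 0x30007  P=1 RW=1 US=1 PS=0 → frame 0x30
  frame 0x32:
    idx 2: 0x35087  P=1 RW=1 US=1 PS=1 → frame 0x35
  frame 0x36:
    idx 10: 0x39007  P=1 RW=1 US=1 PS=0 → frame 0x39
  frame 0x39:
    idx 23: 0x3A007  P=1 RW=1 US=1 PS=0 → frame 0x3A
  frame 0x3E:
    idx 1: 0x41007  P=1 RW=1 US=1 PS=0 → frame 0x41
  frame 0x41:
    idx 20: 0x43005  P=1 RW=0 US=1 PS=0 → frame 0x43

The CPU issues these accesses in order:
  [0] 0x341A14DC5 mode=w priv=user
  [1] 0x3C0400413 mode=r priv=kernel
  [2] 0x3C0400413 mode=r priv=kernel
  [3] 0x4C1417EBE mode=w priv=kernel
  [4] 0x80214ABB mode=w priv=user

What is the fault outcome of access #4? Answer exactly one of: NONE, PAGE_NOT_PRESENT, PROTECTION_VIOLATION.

Trace:
#0 VA=0x341A14DC5 (w,user):
  lvl0: tbl 0x27, slot 13 ⇒ 0x29007 (P1/RW1/US1/PS0)
  lvl1: tbl 0x29, slot 13 ⇒ 0x2C007 (P1/RW1/US1/PS0)
  lvl2: tbl 0x2C, slot 20 ⇒ 0x30007 (P1/RW1/US1/PS0)
  → PA=0x30DC5  (3 entries read)
#1 VA=0x3C0400413 (r,kernel):
  lvl0: tbl 0x27, slot 15 ⇒ 0x32007 (P1/RW1/US1/PS0)
  lvl1: tbl 0x32, slot 2 ⇒ 0x35087 (P1/RW1/US1/PS1)
  → PA=0x35413 (huge @L1)  (2 entries read)
#2 VA=0x3C0400413 (r,kernel):
  TLB hit vpn=0x3C0400 → PA=0x35413
#3 VA=0x4C1417EBE (w,kernel):
  lvl0: tbl 0x27, slot 19 ⇒ 0x36007 (P1/RW1/US1/PS0)
  lvl1: tbl 0x36, slot 10 ⇒ 0x39007 (P1/RW1/US1/PS0)
  lvl2: tbl 0x39, slot 23 ⇒ 0x3A007 (P1/RW1/US1/PS0)
  → PA=0x3AEBE  (3 entries read)
#4 VA=0x80214ABB (w,user):
  lvl0: tbl 0x27, slot 2 ⇒ 0x3E007 (P1/RW1/US1/PS0)
  lvl1: tbl 0x3E, slot 1 ⇒ 0x41007 (P1/RW1/US1/PS0)
  lvl2: tbl 0x41, slot 20 ⇒ 0x43005 (P1/RW0/US1/PS0)
  ✗ PROTECTION_VIOLATION  [3 reads]

Access #4 fault: PROTECTION_VIOLATION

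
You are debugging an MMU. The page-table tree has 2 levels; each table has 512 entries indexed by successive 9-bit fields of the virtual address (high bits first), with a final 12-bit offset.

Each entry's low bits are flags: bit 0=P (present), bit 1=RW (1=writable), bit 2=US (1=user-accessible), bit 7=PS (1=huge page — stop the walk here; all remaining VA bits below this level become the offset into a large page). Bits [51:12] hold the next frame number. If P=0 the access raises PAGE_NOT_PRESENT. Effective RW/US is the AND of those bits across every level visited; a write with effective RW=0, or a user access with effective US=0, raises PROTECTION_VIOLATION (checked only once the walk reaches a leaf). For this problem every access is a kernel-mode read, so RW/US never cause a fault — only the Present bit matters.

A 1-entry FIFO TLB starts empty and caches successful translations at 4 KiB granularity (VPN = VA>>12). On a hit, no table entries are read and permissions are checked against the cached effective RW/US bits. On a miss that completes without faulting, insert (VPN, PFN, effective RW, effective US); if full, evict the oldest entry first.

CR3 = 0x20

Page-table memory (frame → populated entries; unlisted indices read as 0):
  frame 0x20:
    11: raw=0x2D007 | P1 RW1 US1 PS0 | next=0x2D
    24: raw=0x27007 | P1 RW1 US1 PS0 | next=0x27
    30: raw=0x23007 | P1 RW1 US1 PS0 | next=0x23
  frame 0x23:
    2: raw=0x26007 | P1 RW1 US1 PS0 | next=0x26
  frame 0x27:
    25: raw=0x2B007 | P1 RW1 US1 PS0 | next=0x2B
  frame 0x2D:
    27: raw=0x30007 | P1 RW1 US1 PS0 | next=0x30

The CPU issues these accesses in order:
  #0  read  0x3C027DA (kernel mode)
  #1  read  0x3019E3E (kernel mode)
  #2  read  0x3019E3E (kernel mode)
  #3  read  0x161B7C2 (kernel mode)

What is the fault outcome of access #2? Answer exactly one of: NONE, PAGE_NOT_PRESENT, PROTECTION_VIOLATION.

Per-access translation:
#0 VA=0x3C027DA (r,kernel):
  [0] read 0x20 idx=30: raw=0x23007 flags P=1 W=1 U=1 S=0
  [1] read 0x23 idx=2: raw=0x26007 flags P=1 W=1 U=1 S=0
  ✓ 0x267DA  — 2 lookups
#1 VA=0x3019E3E (r,kernel):
  [0] read 0x20 idx=24: raw=0x27007 flags P=1 W=1 U=1 S=0
  [1] read 0x27 idx=25: raw=0x2B007 flags P=1 W=1 U=1 S=0
  ✓ 0x2BE3E  — 2 lookups
#2 VA=0x3019E3E (r,kernel):
  TLB hit vpn=0x3019 → PA=0x2BE3E
#3 VA=0x161B7C2 (r,kernel):
  [0] read 0x20 idx=11: raw=0x2D007 flags P=1 W=1 U=1 S=0
  [1] read 0x2D idx=27: raw=0x30007 flags P=1 W=1 U=1 S=0
  ✓ 0x307C2  — 2 lookups

Access #2 fault: NONE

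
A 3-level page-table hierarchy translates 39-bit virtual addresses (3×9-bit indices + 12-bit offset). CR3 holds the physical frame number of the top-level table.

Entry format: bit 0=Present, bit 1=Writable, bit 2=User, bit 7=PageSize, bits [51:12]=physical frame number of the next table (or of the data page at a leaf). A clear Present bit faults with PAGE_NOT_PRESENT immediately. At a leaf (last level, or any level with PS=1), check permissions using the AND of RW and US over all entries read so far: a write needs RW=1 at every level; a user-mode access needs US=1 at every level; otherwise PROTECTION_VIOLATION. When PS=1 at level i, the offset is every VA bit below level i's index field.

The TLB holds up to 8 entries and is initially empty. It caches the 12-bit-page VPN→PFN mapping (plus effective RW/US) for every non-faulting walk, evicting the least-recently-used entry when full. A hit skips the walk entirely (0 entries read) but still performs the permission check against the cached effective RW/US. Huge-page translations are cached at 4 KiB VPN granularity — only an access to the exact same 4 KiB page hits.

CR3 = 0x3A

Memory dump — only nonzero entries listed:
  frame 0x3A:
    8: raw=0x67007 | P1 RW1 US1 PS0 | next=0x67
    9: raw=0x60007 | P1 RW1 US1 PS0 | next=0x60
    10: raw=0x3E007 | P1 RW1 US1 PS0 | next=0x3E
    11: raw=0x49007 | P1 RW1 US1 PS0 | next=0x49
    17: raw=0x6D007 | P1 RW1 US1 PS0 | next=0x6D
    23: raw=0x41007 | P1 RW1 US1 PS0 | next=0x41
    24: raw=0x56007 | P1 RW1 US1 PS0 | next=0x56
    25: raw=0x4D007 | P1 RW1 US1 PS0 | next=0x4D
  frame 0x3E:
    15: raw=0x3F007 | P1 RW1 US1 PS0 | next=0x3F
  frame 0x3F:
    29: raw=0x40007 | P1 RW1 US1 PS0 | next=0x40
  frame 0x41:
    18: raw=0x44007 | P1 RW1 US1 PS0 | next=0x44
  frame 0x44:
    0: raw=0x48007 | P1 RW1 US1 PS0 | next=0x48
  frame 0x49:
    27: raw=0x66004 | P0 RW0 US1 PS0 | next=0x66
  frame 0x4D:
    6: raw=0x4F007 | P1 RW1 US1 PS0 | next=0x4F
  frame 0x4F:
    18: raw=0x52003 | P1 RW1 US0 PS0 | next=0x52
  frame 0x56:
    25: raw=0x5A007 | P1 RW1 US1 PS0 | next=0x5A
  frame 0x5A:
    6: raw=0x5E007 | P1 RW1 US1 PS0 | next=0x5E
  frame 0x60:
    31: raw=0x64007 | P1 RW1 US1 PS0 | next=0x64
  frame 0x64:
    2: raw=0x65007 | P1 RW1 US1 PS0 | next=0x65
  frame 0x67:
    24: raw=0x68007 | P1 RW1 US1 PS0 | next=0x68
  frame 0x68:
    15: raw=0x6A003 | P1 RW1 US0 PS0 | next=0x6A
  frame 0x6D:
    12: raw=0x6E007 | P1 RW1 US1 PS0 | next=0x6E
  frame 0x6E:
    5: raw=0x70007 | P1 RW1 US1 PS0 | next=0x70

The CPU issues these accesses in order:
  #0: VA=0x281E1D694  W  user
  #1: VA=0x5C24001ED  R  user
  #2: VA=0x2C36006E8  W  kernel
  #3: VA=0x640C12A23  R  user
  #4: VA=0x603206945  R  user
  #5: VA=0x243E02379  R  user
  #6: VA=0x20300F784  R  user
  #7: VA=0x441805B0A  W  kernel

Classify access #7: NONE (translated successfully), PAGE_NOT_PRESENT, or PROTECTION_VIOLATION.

Walk each access:
#0 VA=0x281E1D694 (w,user):
  lvl0: tbl 0x3A, slot 10 ⇒ 0x3E007 (P1/RW1/US1/PS0)
  lvl1: tbl 0x3E, slot 15 ⇒ 0x3F007 (P1/RW1/US1/PS0)
  lvl2: tbl 0x3F, slot 29 ⇒ 0x40007 (P1/RW1/US1/PS0)
  ⇒ phys 0x40694  [3 reads]
#1 VA=0x5C24001ED (r,user):
  lvl0: tbl 0x3A, slot 23 ⇒ 0x41007 (P1/RW1/US1/PS0)
  lvl1: tbl 0x41, slot 18 ⇒ 0x44007 (P1/RW1/US1/PS0)
  lvl2: tbl 0x44, slot 0 ⇒ 0x48007 (P1/RW1/US1/PS0)
  ⇒ phys 0x481ED  [3 reads]
#2 VA=0x2C36006E8 (w,kernel):
  lvl0: tbl 0x3A, slot 11 ⇒ 0x49007 (P1/RW1/US1/PS0)
  lvl1: tbl 0x49, slot 27 ⇒ 0x66004 (P0/RW0/US1/PS0)
  → PAGE_NOT_PRESENT  (2 entries read)
#3 VA=0x640C12A23 (r,user):
  lvl0: tbl 0x3A, slot 25 ⇒ 0x4D007 (P1/RW1/US1/PS0)
  lvl1: tbl 0x4D, slot 6 ⇒ 0x4F007 (P1/RW1/US1/PS0)
  lvl2: tbl 0x4F, slot 18 ⇒ 0x52003 (P1/RW1/US0/PS0)
  → PROTECTION_VIOLATION  (3 entries read)
#4 VA=0x603206945 (r,user):
  lvl0: tbl 0x3A, slot 24 ⇒ 0x56007 (P1/RW1/US1/PS0)
  lvl1: tbl 0x56, slot 25 ⇒ 0x5A007 (P1/RW1/US1/PS0)
  lvl2: tbl 0x5A, slot 6 ⇒ 0x5E007 (P1/RW1/US1/PS0)
  ⇒ phys 0x5E945  [3 reads]
#5 VA=0x243E02379 (r,user):
  lvl0: tbl 0x3A, slot 9 ⇒ 0x60007 (P1/RW1/US1/PS0)
  lvl1: tbl 0x60, slot 31 ⇒ 0x64007 (P1/RW1/US1/PS0)
  lvl2: tbl 0x64, slot 2 ⇒ 0x65007 (P1/RW1/US1/PS0)
  ⇒ phys 0x65379  [3 reads]
#6 VA=0x20300F784 (r,user):
  lvl0: tbl 0x3A, slot 8 ⇒ 0x67007 (P1/RW1/US1/PS0)
  lvl1: tbl 0x67, slot 24 ⇒ 0x68007 (P1/RW1/US1/PS0)
  lvl2: tbl 0x68, slot 15 ⇒ 0x6A003 (P1/RW1/US0/PS0)
  → PROTECTION_VIOLATION  (3 entries read)
#7 VA=0x441805B0A (w,kernel):
  lvl0: tbl 0x3A, slot 17 ⇒ 0x6D007 (P1/RW1/US1/PS0)
  lvl1: tbl 0x6D, slot 12 ⇒ 0x6E007 (P1/RW1/US1/PS0)
  lvl2: tbl 0x6E, slot 5 ⇒ 0x70007 (P1/RW1/US1/PS0)
  ⇒ phys 0x70B0A  [3 reads]

Access #7 fault: NONE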